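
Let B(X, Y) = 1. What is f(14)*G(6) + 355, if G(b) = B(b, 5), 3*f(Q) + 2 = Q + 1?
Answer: 1078/3 ≈ 359.33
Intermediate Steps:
f(Q) = -⅓ + Q/3 (f(Q) = -⅔ + (Q + 1)/3 = -⅔ + (1 + Q)/3 = -⅔ + (⅓ + Q/3) = -⅓ + Q/3)
G(b) = 1
f(14)*G(6) + 355 = (-⅓ + (⅓)*14)*1 + 355 = (-⅓ + 14/3)*1 + 355 = (13/3)*1 + 355 = 13/3 + 355 = 1078/3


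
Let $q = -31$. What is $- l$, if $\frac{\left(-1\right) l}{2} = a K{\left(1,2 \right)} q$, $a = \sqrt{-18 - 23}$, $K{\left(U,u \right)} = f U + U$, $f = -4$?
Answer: $186 i \sqrt{41} \approx 1191.0 i$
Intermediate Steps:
$K{\left(U,u \right)} = - 3 U$ ($K{\left(U,u \right)} = - 4 U + U = - 3 U$)
$a = i \sqrt{41}$ ($a = \sqrt{-41} = i \sqrt{41} \approx 6.4031 i$)
$l = - 186 i \sqrt{41}$ ($l = - 2 i \sqrt{41} \left(\left(-3\right) 1\right) \left(-31\right) = - 2 i \sqrt{41} \left(-3\right) \left(-31\right) = - 2 - 3 i \sqrt{41} \left(-31\right) = - 2 \cdot 93 i \sqrt{41} = - 186 i \sqrt{41} \approx - 1191.0 i$)
$- l = - \left(-186\right) i \sqrt{41} = 186 i \sqrt{41}$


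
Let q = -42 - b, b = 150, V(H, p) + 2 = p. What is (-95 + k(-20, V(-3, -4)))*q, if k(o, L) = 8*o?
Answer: 48960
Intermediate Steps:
V(H, p) = -2 + p
q = -192 (q = -42 - 1*150 = -42 - 150 = -192)
(-95 + k(-20, V(-3, -4)))*q = (-95 + 8*(-20))*(-192) = (-95 - 160)*(-192) = -255*(-192) = 48960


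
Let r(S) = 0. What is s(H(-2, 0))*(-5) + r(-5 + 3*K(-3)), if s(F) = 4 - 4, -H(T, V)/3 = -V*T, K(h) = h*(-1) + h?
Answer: 0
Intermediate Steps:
K(h) = 0 (K(h) = -h + h = 0)
H(T, V) = 3*T*V (H(T, V) = -(-3)*V*T = -(-3)*T*V = 3*T*V)
s(F) = 0
s(H(-2, 0))*(-5) + r(-5 + 3*K(-3)) = 0*(-5) + 0 = 0 + 0 = 0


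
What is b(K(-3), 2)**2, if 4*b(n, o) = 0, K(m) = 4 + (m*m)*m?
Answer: 0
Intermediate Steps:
K(m) = 4 + m**3 (K(m) = 4 + m**2*m = 4 + m**3)
b(n, o) = 0 (b(n, o) = (1/4)*0 = 0)
b(K(-3), 2)**2 = 0**2 = 0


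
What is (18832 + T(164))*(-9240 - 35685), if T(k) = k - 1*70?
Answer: -850250550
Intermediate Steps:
T(k) = -70 + k (T(k) = k - 70 = -70 + k)
(18832 + T(164))*(-9240 - 35685) = (18832 + (-70 + 164))*(-9240 - 35685) = (18832 + 94)*(-44925) = 18926*(-44925) = -850250550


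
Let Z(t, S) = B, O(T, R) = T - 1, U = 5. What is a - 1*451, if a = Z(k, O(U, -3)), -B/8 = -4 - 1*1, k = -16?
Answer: -411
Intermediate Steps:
O(T, R) = -1 + T
B = 40 (B = -8*(-4 - 1*1) = -8*(-4 - 1) = -8*(-5) = 40)
Z(t, S) = 40
a = 40
a - 1*451 = 40 - 1*451 = 40 - 451 = -411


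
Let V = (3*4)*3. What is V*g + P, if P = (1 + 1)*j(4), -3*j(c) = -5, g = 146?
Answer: 15778/3 ≈ 5259.3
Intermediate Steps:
j(c) = 5/3 (j(c) = -⅓*(-5) = 5/3)
V = 36 (V = 12*3 = 36)
P = 10/3 (P = (1 + 1)*(5/3) = 2*(5/3) = 10/3 ≈ 3.3333)
V*g + P = 36*146 + 10/3 = 5256 + 10/3 = 15778/3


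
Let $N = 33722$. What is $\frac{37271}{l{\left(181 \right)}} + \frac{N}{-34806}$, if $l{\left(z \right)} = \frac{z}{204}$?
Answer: $\frac{132316899611}{3149943} \approx 42006.0$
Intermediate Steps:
$l{\left(z \right)} = \frac{z}{204}$ ($l{\left(z \right)} = z \frac{1}{204} = \frac{z}{204}$)
$\frac{37271}{l{\left(181 \right)}} + \frac{N}{-34806} = \frac{37271}{\frac{1}{204} \cdot 181} + \frac{33722}{-34806} = \frac{37271}{\frac{181}{204}} + 33722 \left(- \frac{1}{34806}\right) = 37271 \cdot \frac{204}{181} - \frac{16861}{17403} = \frac{7603284}{181} - \frac{16861}{17403} = \frac{132316899611}{3149943}$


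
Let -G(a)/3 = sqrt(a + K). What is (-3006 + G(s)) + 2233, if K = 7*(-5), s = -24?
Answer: -773 - 3*I*sqrt(59) ≈ -773.0 - 23.043*I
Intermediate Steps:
K = -35
G(a) = -3*sqrt(-35 + a) (G(a) = -3*sqrt(a - 35) = -3*sqrt(-35 + a))
(-3006 + G(s)) + 2233 = (-3006 - 3*sqrt(-35 - 24)) + 2233 = (-3006 - 3*I*sqrt(59)) + 2233 = -773 - 3*I*sqrt(59)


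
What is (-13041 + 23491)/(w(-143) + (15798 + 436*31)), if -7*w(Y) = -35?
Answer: 10450/29319 ≈ 0.35642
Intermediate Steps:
w(Y) = 5 (w(Y) = -1/7*(-35) = 5)
(-13041 + 23491)/(w(-143) + (15798 + 436*31)) = (-13041 + 23491)/(5 + (15798 + 436*31)) = 10450/(5 + (15798 + 13516)) = 10450/(5 + 29314) = 10450/29319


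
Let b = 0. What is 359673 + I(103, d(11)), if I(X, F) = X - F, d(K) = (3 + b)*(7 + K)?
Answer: 359722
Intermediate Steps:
d(K) = 21 + 3*K (d(K) = (3 + 0)*(7 + K) = 3*(7 + K) = 21 + 3*K)
359673 + I(103, d(11)) = 359673 + (103 - (21 + 3*11)) = 359673 + (103 - (21 + 33)) = 359673 + (103 - 1*54) = 359673 + (103 - 54) = 359673 + 49 = 359722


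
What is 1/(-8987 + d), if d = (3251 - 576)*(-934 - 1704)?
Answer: -1/7065637 ≈ -1.4153e-7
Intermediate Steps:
d = -7056650 (d = 2675*(-2638) = -7056650)
1/(-8987 + d) = 1/(-8987 - 7056650) = 1/(-7065637) = -1/7065637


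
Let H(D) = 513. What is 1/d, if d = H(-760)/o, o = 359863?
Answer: 359863/513 ≈ 701.49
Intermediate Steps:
d = 513/359863 ≈ 0.0014255
1/d = 1/(513/359863) = 359863/513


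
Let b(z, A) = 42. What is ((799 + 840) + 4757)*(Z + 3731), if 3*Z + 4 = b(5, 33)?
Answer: 23944492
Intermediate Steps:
Z = 38/3 (Z = -4/3 + (⅓)*42 = -4/3 + 14 = 38/3 ≈ 12.667)
((799 + 840) + 4757)*(Z + 3731) = ((799 + 840) + 4757)*(38/3 + 3731) = (1639 + 4757)*(11231/3) = 6396*(11231/3) = 23944492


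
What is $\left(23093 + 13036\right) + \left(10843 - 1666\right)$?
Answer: $45306$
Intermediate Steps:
$\left(23093 + 13036\right) + \left(10843 - 1666\right) = 36129 + \left(10843 - 1666\right) = 36129 + 9177 = 45306$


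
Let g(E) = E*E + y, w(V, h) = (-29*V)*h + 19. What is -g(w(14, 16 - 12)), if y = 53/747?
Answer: -1924290728/747 ≈ -2.5760e+6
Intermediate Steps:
y = 53/747 (y = 53*(1/747) = 53/747 ≈ 0.070951)
w(V, h) = 19 - 29*V*h (w(V, h) = -29*V*h + 19 = 19 - 29*V*h)
g(E) = 53/747 + E² (g(E) = E*E + 53/747 = E² + 53/747 = 53/747 + E²)
-g(w(14, 16 - 12)) = -(53/747 + (19 - 29*14*(16 - 12))²) = -(53/747 + (19 - 29*14*4)²) = -(53/747 + (19 - 1624)²) = -(53/747 + (-1605)²) = -(53/747 + 2576025) = -1*1924290728/747 = -1924290728/747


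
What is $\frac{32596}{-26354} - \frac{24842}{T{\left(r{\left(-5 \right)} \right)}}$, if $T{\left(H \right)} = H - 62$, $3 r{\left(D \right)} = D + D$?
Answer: $\frac{489417347}{1291346} \approx 379.0$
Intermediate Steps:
$r{\left(D \right)} = \frac{2 D}{3}$ ($r{\left(D \right)} = \frac{D + D}{3} = \frac{2 D}{3}$)
$T{\left(H \right)} = -62 + H$ ($T{\left(H \right)} = H - 62 = -62 + H$)
$\frac{32596}{-26354} - \frac{24842}{T{\left(r{\left(-5 \right)} \right)}} = \frac{32596}{-26354} - \frac{24842}{-62 + \frac{2}{3} \left(-5\right)} = 32596 \left(- \frac{1}{26354}\right) - \frac{24842}{-62 - \frac{10}{3}} = - \frac{16298}{13177} - \frac{24842}{- \frac{196}{3}} = - \frac{16298}{13177} - - \frac{37263}{98} = - \frac{16298}{13177} + \frac{37263}{98} = \frac{489417347}{1291346}$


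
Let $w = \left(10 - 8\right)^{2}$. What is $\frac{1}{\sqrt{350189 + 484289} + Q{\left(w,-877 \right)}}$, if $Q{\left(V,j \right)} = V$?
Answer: $- \frac{2}{417231} + \frac{\sqrt{834478}}{834462} \approx 0.0010899$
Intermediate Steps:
$w = 4$ ($w = 2^{2} = 4$)
$\frac{1}{\sqrt{350189 + 484289} + Q{\left(w,-877 \right)}} = \frac{1}{\sqrt{350189 + 484289} + 4} = \frac{1}{\sqrt{834478} + 4} = \frac{1}{4 + \sqrt{834478}}$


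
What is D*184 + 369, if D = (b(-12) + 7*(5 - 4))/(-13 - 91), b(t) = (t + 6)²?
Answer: 3808/13 ≈ 292.92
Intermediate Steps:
b(t) = (6 + t)²
D = -43/104 (D = ((6 - 12)² + 7*(5 - 4))/(-13 - 91) = ((-6)² + 7*1)/(-104) = (36 + 7)*(-1/104) = 43*(-1/104) = -43/104 ≈ -0.41346)
D*184 + 369 = -43/104*184 + 369 = -989/13 + 369 = 3808/13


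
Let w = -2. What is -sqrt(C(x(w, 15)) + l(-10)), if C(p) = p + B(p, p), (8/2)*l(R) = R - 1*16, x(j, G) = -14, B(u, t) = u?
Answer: -I*sqrt(138)/2 ≈ -5.8737*I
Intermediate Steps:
l(R) = -4 + R/4 (l(R) = (R - 1*16)/4 = (R - 16)/4 = (-16 + R)/4 = -4 + R/4)
C(p) = 2*p (C(p) = p + p = 2*p)
-sqrt(C(x(w, 15)) + l(-10)) = -sqrt(2*(-14) + (-4 + (1/4)*(-10))) = -sqrt(-28 + (-4 - 5/2)) = -sqrt(-28 - 13/2) = -sqrt(-69/2) = -I*sqrt(138)/2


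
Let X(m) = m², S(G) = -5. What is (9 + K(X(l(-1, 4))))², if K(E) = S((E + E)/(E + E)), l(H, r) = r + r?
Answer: 16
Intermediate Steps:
l(H, r) = 2*r
K(E) = -5
(9 + K(X(l(-1, 4))))² = (9 - 5)² = 4² = 16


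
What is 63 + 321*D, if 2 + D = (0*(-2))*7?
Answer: -579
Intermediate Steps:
D = -2 (D = -2 + (0*(-2))*7 = -2 + 0*7 = -2 + 0 = -2)
63 + 321*D = 63 + 321*(-2) = 63 - 642 = -579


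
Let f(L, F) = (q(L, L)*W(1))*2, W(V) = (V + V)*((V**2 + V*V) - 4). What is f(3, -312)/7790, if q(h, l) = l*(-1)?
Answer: 12/3895 ≈ 0.0030809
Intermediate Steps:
q(h, l) = -l
W(V) = 2*V*(-4 + 2*V**2) (W(V) = (2*V)*((V**2 + V**2) - 4) = (2*V)*(2*V**2 - 4) = (2*V)*(-4 + 2*V**2) = 2*V*(-4 + 2*V**2))
f(L, F) = 8*L (f(L, F) = ((-L)*(4*1*(-2 + 1**2)))*2 = ((-L)*(4*1*(-2 + 1)))*2 = ((-L)*(4*1*(-1)))*2 = (-L*(-4))*2 = (4*L)*2 = 8*L)
f(3, -312)/7790 = (8*3)/7790 = 24*(1/7790) = 12/3895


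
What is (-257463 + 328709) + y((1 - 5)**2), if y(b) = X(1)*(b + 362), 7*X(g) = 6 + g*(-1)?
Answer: 71516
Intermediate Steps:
X(g) = 6/7 - g/7 (X(g) = (6 + g*(-1))/7 = (6 - g)/7 = 6/7 - g/7)
y(b) = 1810/7 + 5*b/7 (y(b) = (6/7 - 1/7*1)*(b + 362) = (6/7 - 1/7)*(362 + b) = 5*(362 + b)/7 = 1810/7 + 5*b/7)
(-257463 + 328709) + y((1 - 5)**2) = (-257463 + 328709) + (1810/7 + 5*(1 - 5)**2/7) = 71246 + (1810/7 + (5/7)*(-4)**2) = 71246 + (1810/7 + (5/7)*16) = 71246 + (1810/7 + 80/7) = 71246 + 270 = 71516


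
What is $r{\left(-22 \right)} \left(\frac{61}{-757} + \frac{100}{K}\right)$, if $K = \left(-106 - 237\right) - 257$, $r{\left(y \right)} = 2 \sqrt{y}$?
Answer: $- \frac{1123 i \sqrt{22}}{2271} \approx - 2.3194 i$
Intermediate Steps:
$K = -600$ ($K = -343 - 257 = -600$)
$r{\left(-22 \right)} \left(\frac{61}{-757} + \frac{100}{K}\right) = 2 \sqrt{-22} \left(\frac{61}{-757} + \frac{100}{-600}\right) = 2 i \sqrt{22} \left(61 \left(- \frac{1}{757}\right) + 100 \left(- \frac{1}{600}\right)\right) = 2 i \sqrt{22} \left(- \frac{61}{757} - \frac{1}{6}\right) = 2 i \sqrt{22} \left(- \frac{1123}{4542}\right) = - \frac{1123 i \sqrt{22}}{2271}$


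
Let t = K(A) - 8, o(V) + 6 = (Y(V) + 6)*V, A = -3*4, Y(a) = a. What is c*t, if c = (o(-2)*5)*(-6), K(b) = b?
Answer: -8400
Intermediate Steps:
A = -12
o(V) = -6 + V*(6 + V) (o(V) = -6 + (V + 6)*V = -6 + (6 + V)*V = -6 + V*(6 + V))
t = -20 (t = -12 - 8 = -20)
c = 420 (c = ((-6 + (-2)² + 6*(-2))*5)*(-6) = ((-6 + 4 - 12)*5)*(-6) = -14*5*(-6) = -70*(-6) = 420)
c*t = 420*(-20) = -8400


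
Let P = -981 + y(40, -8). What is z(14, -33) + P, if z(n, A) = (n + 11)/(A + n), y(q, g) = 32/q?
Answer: -93244/95 ≈ -981.52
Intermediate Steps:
z(n, A) = (11 + n)/(A + n)
P = -4901/5 (P = -981 + 32/40 = -981 + 32*(1/40) = -981 + ⅘ = -4901/5 ≈ -980.20)
z(14, -33) + P = (11 + 14)/(-33 + 14) - 4901/5 = 25/(-19) - 4901/5 = -1/19*25 - 4901/5 = -25/19 - 4901/5 = -93244/95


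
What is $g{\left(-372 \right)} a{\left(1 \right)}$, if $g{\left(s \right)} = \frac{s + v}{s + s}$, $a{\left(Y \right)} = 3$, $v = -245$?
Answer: $\frac{617}{248} \approx 2.4879$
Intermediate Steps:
$g{\left(s \right)} = \frac{-245 + s}{2 s}$ ($g{\left(s \right)} = \frac{s - 245}{s + s} = \frac{-245 + s}{2 s}$)
$g{\left(-372 \right)} a{\left(1 \right)} = \frac{-245 - 372}{2 \left(-372\right)} 3 = \frac{1}{2} \left(- \frac{1}{372}\right) \left(-617\right) 3 = \frac{617}{744} \cdot 3 = \frac{617}{248}$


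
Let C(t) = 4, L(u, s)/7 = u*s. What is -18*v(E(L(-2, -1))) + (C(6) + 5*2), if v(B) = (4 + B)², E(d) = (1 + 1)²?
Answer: -1138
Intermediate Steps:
L(u, s) = 7*s*u (L(u, s) = 7*(u*s) = 7*(s*u) = 7*s*u)
E(d) = 4 (E(d) = 2² = 4)
-18*v(E(L(-2, -1))) + (C(6) + 5*2) = -18*(4 + 4)² + (4 + 5*2) = -18*8² + (4 + 10) = -18*64 + 14 = -1152 + 14 = -1138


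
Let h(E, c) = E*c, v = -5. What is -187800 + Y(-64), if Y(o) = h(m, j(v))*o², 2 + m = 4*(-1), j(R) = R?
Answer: -64920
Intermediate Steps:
m = -6 (m = -2 + 4*(-1) = -2 - 4 = -6)
Y(o) = 30*o² (Y(o) = (-6*(-5))*o² = 30*o²)
-187800 + Y(-64) = -187800 + 30*(-64)² = -187800 + 30*4096 = -187800 + 122880 = -64920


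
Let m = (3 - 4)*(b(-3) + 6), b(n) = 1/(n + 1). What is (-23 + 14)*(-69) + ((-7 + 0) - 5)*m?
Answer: 687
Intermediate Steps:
b(n) = 1/(1 + n)
m = -11/2 (m = (3 - 4)*(1/(1 - 3) + 6) = -(1/(-2) + 6) = -(-1/2 + 6) = -1*11/2 = -11/2 ≈ -5.5000)
(-23 + 14)*(-69) + ((-7 + 0) - 5)*m = (-23 + 14)*(-69) + ((-7 + 0) - 5)*(-11/2) = -9*(-69) + (-7 - 5)*(-11/2) = 621 - 12*(-11/2) = 621 + 66 = 687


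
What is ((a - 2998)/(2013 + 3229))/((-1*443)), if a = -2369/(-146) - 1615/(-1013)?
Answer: 440762617/343449622988 ≈ 0.0012833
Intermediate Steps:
a = 2635587/147898 (a = -2369*(-1/146) - 1615*(-1/1013) = 2369/146 + 1615/1013 = 2635587/147898 ≈ 17.820)
((a - 2998)/(2013 + 3229))/((-1*443)) = ((2635587/147898 - 2998)/(2013 + 3229))/((-1*443)) = -440762617/147898/5242/(-443) = -440762617/147898*1/5242*(-1/443) = -440762617/775281316*(-1/443) = 440762617/343449622988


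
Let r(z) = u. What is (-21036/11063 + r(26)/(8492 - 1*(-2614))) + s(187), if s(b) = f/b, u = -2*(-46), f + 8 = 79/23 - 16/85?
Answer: -1873473776899/976474975905 ≈ -1.9186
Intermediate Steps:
f = -9293/1955 (f = -8 + (79/23 - 16/85) = -8 + 6347/1955 = -9293/1955 ≈ -4.7534)
u = 92
r(z) = 92
s(b) = -9293/(1955*b)
(-21036/11063 + r(26)/(8492 - 1*(-2614))) + s(187) = (-21036/11063 + 92/(8492 - 1*(-2614))) - 9293/1955/187 = (-21036*1/11063 + 92/(8492 + 2614)) - 9293/1955*1/187 = (-21036/11063 + 92/11106) - 9293/365585 = (-21036/11063 + 92*(1/11106)) - 9293/365585 = (-21036/11063 + 46/5553) - 9293/365585 = -116304010/61432839 - 9293/365585 = -1873473776899/976474975905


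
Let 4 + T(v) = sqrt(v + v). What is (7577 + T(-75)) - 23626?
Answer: -16053 + 5*I*sqrt(6) ≈ -16053.0 + 12.247*I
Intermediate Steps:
T(v) = -4 + sqrt(2)*sqrt(v) (T(v) = -4 + sqrt(v + v) = -4 + sqrt(2*v) = -4 + sqrt(2)*sqrt(v))
(7577 + T(-75)) - 23626 = (7577 + (-4 + sqrt(2)*sqrt(-75))) - 23626 = (7577 + (-4 + sqrt(2)*(5*I*sqrt(3)))) - 23626 = (7577 + (-4 + 5*I*sqrt(6))) - 23626 = (7573 + 5*I*sqrt(6)) - 23626 = -16053 + 5*I*sqrt(6)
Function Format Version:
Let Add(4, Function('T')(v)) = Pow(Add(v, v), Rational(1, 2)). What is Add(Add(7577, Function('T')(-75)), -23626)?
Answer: Add(-16053, Mul(5, I, Pow(6, Rational(1, 2)))) ≈ Add(-16053., Mul(12.247, I))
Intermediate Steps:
Function('T')(v) = Add(-4, Mul(Pow(2, Rational(1, 2)), Pow(v, Rational(1, 2)))) (Function('T')(v) = Add(-4, Pow(Add(v, v), Rational(1, 2))) = Add(-4, Pow(Mul(2, v), Rational(1, 2))) = Add(-4, Mul(Pow(2, Rational(1, 2)), Pow(v, Rational(1, 2)))))
Add(Add(7577, Function('T')(-75)), -23626) = Add(Add(7577, Add(-4, Mul(Pow(2, Rational(1, 2)), Pow(-75, Rational(1, 2))))), -23626) = Add(Add(7577, Add(-4, Mul(Pow(2, Rational(1, 2)), Mul(5, I, Pow(3, Rational(1, 2)))))), -23626) = Add(Add(7577, Add(-4, Mul(5, I, Pow(6, Rational(1, 2))))), -23626) = Add(Add(7573, Mul(5, I, Pow(6, Rational(1, 2)))), -23626) = Add(-16053, Mul(5, I, Pow(6, Rational(1, 2))))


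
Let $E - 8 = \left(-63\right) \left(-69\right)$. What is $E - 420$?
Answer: $3935$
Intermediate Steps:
$E = 4355$ ($E = 8 - -4347 = 8 + 4347 = 4355$)
$E - 420 = 4355 - 420 = 3935$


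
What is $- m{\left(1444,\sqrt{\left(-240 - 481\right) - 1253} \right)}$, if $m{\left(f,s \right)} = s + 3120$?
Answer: $-3120 - i \sqrt{1974} \approx -3120.0 - 44.43 i$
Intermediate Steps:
$m{\left(f,s \right)} = 3120 + s$
$- m{\left(1444,\sqrt{\left(-240 - 481\right) - 1253} \right)} = - (3120 + \sqrt{\left(-240 - 481\right) - 1253}) = - (3120 + \sqrt{-721 - 1253}) = - (3120 + \sqrt{-1974}) = - (3120 + i \sqrt{1974}) = -3120 - i \sqrt{1974}$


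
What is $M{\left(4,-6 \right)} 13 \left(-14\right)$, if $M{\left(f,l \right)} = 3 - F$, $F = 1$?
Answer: $-364$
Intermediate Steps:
$M{\left(f,l \right)} = 2$ ($M{\left(f,l \right)} = 3 - 1 = 2$)
$M{\left(4,-6 \right)} 13 \left(-14\right) = 2 \cdot 13 \left(-14\right) = 26 \left(-14\right) = -364$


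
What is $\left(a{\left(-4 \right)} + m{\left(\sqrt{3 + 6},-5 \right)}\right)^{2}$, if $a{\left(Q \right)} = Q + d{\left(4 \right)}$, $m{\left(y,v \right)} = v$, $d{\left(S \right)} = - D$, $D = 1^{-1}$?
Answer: $100$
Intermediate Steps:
$D = 1$
$d{\left(S \right)} = -1$ ($d{\left(S \right)} = \left(-1\right) 1 = -1$)
$a{\left(Q \right)} = -1 + Q$ ($a{\left(Q \right)} = Q - 1 = -1 + Q$)
$\left(a{\left(-4 \right)} + m{\left(\sqrt{3 + 6},-5 \right)}\right)^{2} = \left(\left(-1 - 4\right) - 5\right)^{2} = \left(-5 - 5\right)^{2} = \left(-10\right)^{2} = 100$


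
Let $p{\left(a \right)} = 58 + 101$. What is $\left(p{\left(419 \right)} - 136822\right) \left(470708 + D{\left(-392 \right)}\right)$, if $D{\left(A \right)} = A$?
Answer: $-64274795508$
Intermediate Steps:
$p{\left(a \right)} = 159$
$\left(p{\left(419 \right)} - 136822\right) \left(470708 + D{\left(-392 \right)}\right) = \left(159 - 136822\right) \left(470708 - 392\right) = \left(-136663\right) 470316 = -64274795508$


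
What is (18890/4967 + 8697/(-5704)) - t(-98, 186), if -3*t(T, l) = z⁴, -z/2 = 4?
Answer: 116240573411/84995304 ≈ 1367.6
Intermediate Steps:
z = -8 (z = -2*4 = -8)
t(T, l) = -4096/3 (t(T, l) = -⅓*(-8)⁴ = -⅓*4096 = -4096/3)
(18890/4967 + 8697/(-5704)) - t(-98, 186) = (18890/4967 + 8697/(-5704)) - 1*(-4096/3) = (18890*(1/4967) + 8697*(-1/5704)) + 4096/3 = (18890/4967 - 8697/5704) + 4096/3 = 64550561/28331768 + 4096/3 = 116240573411/84995304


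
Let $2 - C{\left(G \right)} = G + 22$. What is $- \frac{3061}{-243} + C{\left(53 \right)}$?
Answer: $- \frac{14678}{243} \approx -60.403$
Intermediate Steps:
$C{\left(G \right)} = -20 - G$ ($C{\left(G \right)} = 2 - \left(G + 22\right) = 2 - \left(22 + G\right) = -20 - G$)
$- \frac{3061}{-243} + C{\left(53 \right)} = - \frac{3061}{-243} - 73 = \left(-3061\right) \left(- \frac{1}{243}\right) - 73 = \frac{3061}{243} - 73 = - \frac{14678}{243}$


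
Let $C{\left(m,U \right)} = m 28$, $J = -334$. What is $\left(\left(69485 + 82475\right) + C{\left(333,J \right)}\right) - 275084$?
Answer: $-113800$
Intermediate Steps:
$C{\left(m,U \right)} = 28 m$
$\left(\left(69485 + 82475\right) + C{\left(333,J \right)}\right) - 275084 = \left(\left(69485 + 82475\right) + 28 \cdot 333\right) - 275084 = \left(151960 + 9324\right) - 275084 = 161284 - 275084 = -113800$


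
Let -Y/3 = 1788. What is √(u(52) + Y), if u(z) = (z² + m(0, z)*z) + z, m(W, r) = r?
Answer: 4*√6 ≈ 9.7980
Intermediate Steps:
Y = -5364 (Y = -3*1788 = -5364)
u(z) = z + 2*z² (u(z) = (z² + z*z) + z = (z² + z²) + z = 2*z² + z = z + 2*z²)
√(u(52) + Y) = √(52*(1 + 2*52) - 5364) = √(52*(1 + 104) - 5364) = √(52*105 - 5364) = √(5460 - 5364) = √96 = 4*√6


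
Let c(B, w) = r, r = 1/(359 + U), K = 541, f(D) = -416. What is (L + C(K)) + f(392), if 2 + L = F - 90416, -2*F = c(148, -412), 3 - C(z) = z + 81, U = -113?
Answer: -44994877/492 ≈ -91453.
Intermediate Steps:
r = 1/246 (r = 1/(359 - 113) = 1/246 ≈ 0.0040650)
C(z) = -78 - z (C(z) = 3 - (z + 81) = 3 - (81 + z) = 3 + (-81 - z) = -78 - z)
c(B, w) = 1/246
F = -1/492 (F = -½*1/246 = -1/492 ≈ -0.0020325)
L = -44485657/492 (L = -2 + (-1/492 - 90416) = -2 - 44484673/492 = -44485657/492 ≈ -90418.)
(L + C(K)) + f(392) = (-44485657/492 + (-78 - 1*541)) - 416 = (-44485657/492 + (-78 - 541)) - 416 = (-44485657/492 - 619) - 416 = -44790205/492 - 416 = -44994877/492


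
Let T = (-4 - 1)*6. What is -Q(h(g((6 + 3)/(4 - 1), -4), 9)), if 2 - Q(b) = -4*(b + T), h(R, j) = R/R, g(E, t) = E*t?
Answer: 114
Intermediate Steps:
h(R, j) = 1
T = -30 (T = -5*6 = -30)
Q(b) = -118 + 4*b (Q(b) = 2 - (-4)*(b - 30) = 2 - (-4)*(-30 + b) = 2 - (120 - 4*b) = 2 + (-120 + 4*b) = -118 + 4*b)
-Q(h(g((6 + 3)/(4 - 1), -4), 9)) = -(-118 + 4*1) = -(-118 + 4) = -1*(-114) = 114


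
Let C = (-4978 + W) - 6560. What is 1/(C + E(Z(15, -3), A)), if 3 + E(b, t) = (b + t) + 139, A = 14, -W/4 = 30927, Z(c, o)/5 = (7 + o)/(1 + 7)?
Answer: -2/270187 ≈ -7.4023e-6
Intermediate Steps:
Z(c, o) = 35/8 + 5*o/8 (Z(c, o) = 5*((7 + o)/(1 + 7)) = 5*((7 + o)/8) = 5*((7 + o)*(⅛)) = 5*(7/8 + o/8) = 35/8 + 5*o/8)
W = -123708 (W = -4*30927 = -123708)
E(b, t) = 136 + b + t (E(b, t) = -3 + ((b + t) + 139) = -3 + (139 + b + t) = 136 + b + t)
C = -135246 (C = (-4978 - 123708) - 6560 = -128686 - 6560 = -135246)
1/(C + E(Z(15, -3), A)) = 1/(-135246 + (136 + (35/8 + (5/8)*(-3)) + 14)) = 1/(-135246 + (136 + (35/8 - 15/8) + 14)) = 1/(-135246 + (136 + 5/2 + 14)) = 1/(-135246 + 305/2) = 1/(-270187/2) = -2/270187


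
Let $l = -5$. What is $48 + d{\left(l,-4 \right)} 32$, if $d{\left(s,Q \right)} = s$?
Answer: $-112$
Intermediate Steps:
$48 + d{\left(l,-4 \right)} 32 = 48 - 160 = -112$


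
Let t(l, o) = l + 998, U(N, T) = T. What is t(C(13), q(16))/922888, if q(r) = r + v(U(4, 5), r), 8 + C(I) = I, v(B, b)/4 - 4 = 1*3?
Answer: 1003/922888 ≈ 0.0010868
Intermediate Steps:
v(B, b) = 28 (v(B, b) = 16 + 4*(1*3) = 16 + 4*3 = 16 + 12 = 28)
C(I) = -8 + I
q(r) = 28 + r (q(r) = r + 28 = 28 + r)
t(l, o) = 998 + l
t(C(13), q(16))/922888 = (998 + (-8 + 13))/922888 = (998 + 5)*(1/922888) = 1003*(1/922888) = 1003/922888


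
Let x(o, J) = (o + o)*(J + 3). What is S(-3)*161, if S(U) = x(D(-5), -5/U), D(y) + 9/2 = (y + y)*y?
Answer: 205114/3 ≈ 68371.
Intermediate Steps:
D(y) = -9/2 + 2*y² (D(y) = -9/2 + (y + y)*y = -9/2 + (2*y)*y = -9/2 + 2*y²)
x(o, J) = 2*o*(3 + J) (x(o, J) = (2*o)*(3 + J) = 2*o*(3 + J))
S(U) = 273 - 455/U (S(U) = 2*(-9/2 + 2*(-5)²)*(3 - 5/U) = 2*(-9/2 + 2*25)*(3 - 5/U) = 2*(-9/2 + 50)*(3 - 5/U) = 2*(91/2)*(3 - 5/U) = 273 - 455/U)
S(-3)*161 = (273 - 455/(-3))*161 = (273 - 455*(-⅓))*161 = (273 + 455/3)*161 = (1274/3)*161 = 205114/3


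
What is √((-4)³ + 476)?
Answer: 2*√103 ≈ 20.298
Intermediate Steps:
√((-4)³ + 476) = √(-64 + 476) = √412 = 2*√103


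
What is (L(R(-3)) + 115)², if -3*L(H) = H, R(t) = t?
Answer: 13456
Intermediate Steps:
L(H) = -H/3
(L(R(-3)) + 115)² = (-⅓*(-3) + 115)² = (1 + 115)² = 116² = 13456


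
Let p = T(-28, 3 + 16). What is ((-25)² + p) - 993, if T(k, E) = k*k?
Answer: 416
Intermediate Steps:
T(k, E) = k²
p = 784 (p = (-28)² = 784)
((-25)² + p) - 993 = ((-25)² + 784) - 993 = (625 + 784) - 993 = 1409 - 993 = 416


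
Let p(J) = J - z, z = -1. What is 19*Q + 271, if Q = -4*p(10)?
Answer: -565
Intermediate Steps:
p(J) = 1 + J (p(J) = J - 1*(-1) = J + 1 = 1 + J)
Q = -44 (Q = -4*(1 + 10) = -4*11 = -44)
19*Q + 271 = 19*(-44) + 271 = -836 + 271 = -565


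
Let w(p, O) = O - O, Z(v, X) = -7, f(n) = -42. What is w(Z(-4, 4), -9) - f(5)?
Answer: 42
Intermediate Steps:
w(p, O) = 0
w(Z(-4, 4), -9) - f(5) = 0 - 1*(-42) = 0 + 42 = 42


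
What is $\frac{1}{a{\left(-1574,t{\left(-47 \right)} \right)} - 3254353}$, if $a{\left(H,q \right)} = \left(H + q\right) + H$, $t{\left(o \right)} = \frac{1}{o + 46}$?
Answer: $- \frac{1}{3257502} \approx -3.0698 \cdot 10^{-7}$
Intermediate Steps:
$t{\left(o \right)} = \frac{1}{46 + o}$
$a{\left(H,q \right)} = q + 2 H$
$\frac{1}{a{\left(-1574,t{\left(-47 \right)} \right)} - 3254353} = \frac{1}{\left(\frac{1}{46 - 47} + 2 \left(-1574\right)\right) - 3254353} = \frac{1}{\left(\frac{1}{-1} - 3148\right) - 3254353} = \frac{1}{\left(-1 - 3148\right) - 3254353} = \frac{1}{-3149 - 3254353} = \frac{1}{-3257502} = - \frac{1}{3257502}$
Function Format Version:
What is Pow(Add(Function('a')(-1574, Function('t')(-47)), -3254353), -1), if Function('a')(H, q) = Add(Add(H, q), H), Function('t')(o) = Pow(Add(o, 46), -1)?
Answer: Rational(-1, 3257502) ≈ -3.0698e-7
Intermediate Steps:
Function('t')(o) = Pow(Add(46, o), -1)
Function('a')(H, q) = Add(q, Mul(2, H))
Pow(Add(Function('a')(-1574, Function('t')(-47)), -3254353), -1) = Pow(Add(Add(Pow(Add(46, -47), -1), Mul(2, -1574)), -3254353), -1) = Pow(Add(Add(Pow(-1, -1), -3148), -3254353), -1) = Pow(Add(Add(-1, -3148), -3254353), -1) = Pow(Add(-3149, -3254353), -1) = Pow(-3257502, -1) = Rational(-1, 3257502)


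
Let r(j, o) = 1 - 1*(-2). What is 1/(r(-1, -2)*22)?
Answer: 1/66 ≈ 0.015152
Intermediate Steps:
r(j, o) = 3 (r(j, o) = 1 + 2 = 3)
1/(r(-1, -2)*22) = 1/(3*22) = 1/66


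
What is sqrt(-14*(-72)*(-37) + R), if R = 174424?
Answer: 2*sqrt(34282) ≈ 370.31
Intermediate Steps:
sqrt(-14*(-72)*(-37) + R) = sqrt(-14*(-72)*(-37) + 174424) = sqrt(1008*(-37) + 174424) = sqrt(-37296 + 174424) = sqrt(137128) = 2*sqrt(34282)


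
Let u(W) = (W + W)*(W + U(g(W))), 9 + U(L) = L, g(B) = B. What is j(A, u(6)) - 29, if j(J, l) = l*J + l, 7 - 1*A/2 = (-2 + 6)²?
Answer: -641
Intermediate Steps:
A = -18 (A = 14 - 2*(-2 + 6)² = 14 - 2*4² = 14 - 2*16 = 14 - 32 = -18)
U(L) = -9 + L
u(W) = 2*W*(-9 + 2*W) (u(W) = (W + W)*(W + (-9 + W)) = (2*W)*(-9 + 2*W) = 2*W*(-9 + 2*W))
j(J, l) = l + J*l (j(J, l) = J*l + l = l + J*l)
j(A, u(6)) - 29 = (2*6*(-9 + 2*6))*(1 - 18) - 29 = (2*6*(-9 + 12))*(-17) - 29 = (2*6*3)*(-17) - 29 = 36*(-17) - 29 = -612 - 29 = -641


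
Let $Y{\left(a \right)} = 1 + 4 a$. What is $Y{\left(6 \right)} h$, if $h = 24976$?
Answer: $624400$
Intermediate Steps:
$Y{\left(6 \right)} h = \left(1 + 4 \cdot 6\right) 24976 = \left(1 + 24\right) 24976 = 25 \cdot 24976 = 624400$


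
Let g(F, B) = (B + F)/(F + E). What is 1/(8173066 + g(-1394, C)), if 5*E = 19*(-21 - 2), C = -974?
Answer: 7407/60537911702 ≈ 1.2235e-7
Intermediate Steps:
E = -437/5 (E = (19*(-21 - 2))/5 = (19*(-23))/5 = (⅕)*(-437) = -437/5 ≈ -87.400)
g(F, B) = (B + F)/(-437/5 + F) (g(F, B) = (B + F)/(F - 437/5) = (B + F)/(-437/5 + F))
1/(8173066 + g(-1394, C)) = 1/(8173066 + 5*(-974 - 1394)/(-437 + 5*(-1394))) = 1/(8173066 + 5*(-2368)/(-437 - 6970)) = 1/(8173066 + 5*(-2368)/(-7407)) = 1/(8173066 + 5*(-1/7407)*(-2368)) = 1/(8173066 + 11840/7407) = 1/(60537911702/7407) = 7407/60537911702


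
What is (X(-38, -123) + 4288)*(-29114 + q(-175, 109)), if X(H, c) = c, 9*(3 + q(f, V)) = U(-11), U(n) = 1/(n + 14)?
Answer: -3274348070/27 ≈ -1.2127e+8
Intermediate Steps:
U(n) = 1/(14 + n)
q(f, V) = -80/27 (q(f, V) = -3 + 1/(9*(14 - 11)) = -3 + (1/9)/3 = -3 + (1/9)*(1/3) = -3 + 1/27 = -80/27)
(X(-38, -123) + 4288)*(-29114 + q(-175, 109)) = (-123 + 4288)*(-29114 - 80/27) = 4165*(-786158/27) = -3274348070/27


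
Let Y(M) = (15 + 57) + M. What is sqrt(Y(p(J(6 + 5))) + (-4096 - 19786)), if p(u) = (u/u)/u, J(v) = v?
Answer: 3*I*sqrt(320111)/11 ≈ 154.3*I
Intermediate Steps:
p(u) = 1/u
Y(M) = 72 + M
sqrt(Y(p(J(6 + 5))) + (-4096 - 19786)) = sqrt((72 + 1/(6 + 5)) + (-4096 - 19786)) = sqrt((72 + 1/11) - 23882) = sqrt(793/11 - 23882) = sqrt(-261909/11) = 3*I*sqrt(320111)/11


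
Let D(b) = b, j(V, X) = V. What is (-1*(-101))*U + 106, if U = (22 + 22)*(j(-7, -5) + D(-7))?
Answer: -62110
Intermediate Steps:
U = -616 (U = (22 + 22)*(-7 - 7) = 44*(-14) = -616)
(-1*(-101))*U + 106 = -1*(-101)*(-616) + 106 = 101*(-616) + 106 = -62216 + 106 = -62110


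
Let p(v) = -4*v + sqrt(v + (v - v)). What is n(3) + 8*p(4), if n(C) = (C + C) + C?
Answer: -103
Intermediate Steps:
n(C) = 3*C (n(C) = 2*C + C = 3*C)
p(v) = sqrt(v) - 4*v (p(v) = -4*v + sqrt(v + 0) = -4*v + sqrt(v) = sqrt(v) - 4*v)
n(3) + 8*p(4) = 3*3 + 8*(sqrt(4) - 4*4) = 9 + 8*(2 - 16) = 9 + 8*(-14) = 9 - 112 = -103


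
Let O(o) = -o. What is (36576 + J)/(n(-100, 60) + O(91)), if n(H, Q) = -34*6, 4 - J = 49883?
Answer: 13303/295 ≈ 45.095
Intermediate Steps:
J = -49879 (J = 4 - 1*49883 = 4 - 49883 = -49879)
n(H, Q) = -204
(36576 + J)/(n(-100, 60) + O(91)) = (36576 - 49879)/(-204 - 1*91) = -13303/(-204 - 91) = -13303/(-295) = -13303*(-1/295) = 13303/295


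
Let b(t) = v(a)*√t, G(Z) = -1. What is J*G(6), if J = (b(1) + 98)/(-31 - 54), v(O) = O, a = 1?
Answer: 99/85 ≈ 1.1647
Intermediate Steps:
b(t) = √t (b(t) = 1*√t = √t)
J = -99/85 (J = (√1 + 98)/(-31 - 54) = (1 + 98)/(-85) = 99*(-1/85) = -99/85 ≈ -1.1647)
J*G(6) = -99/85*(-1) = 99/85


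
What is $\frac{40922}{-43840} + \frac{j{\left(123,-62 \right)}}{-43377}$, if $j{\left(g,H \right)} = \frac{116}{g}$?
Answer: $- \frac{109169568751}{116951332320} \approx -0.93346$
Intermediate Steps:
$\frac{40922}{-43840} + \frac{j{\left(123,-62 \right)}}{-43377} = \frac{40922}{-43840} + \frac{116 \cdot \frac{1}{123}}{-43377} = 40922 \left(- \frac{1}{43840}\right) + 116 \cdot \frac{1}{123} \left(- \frac{1}{43377}\right) = - \frac{20461}{21920} + \frac{116}{123} \left(- \frac{1}{43377}\right) = - \frac{20461}{21920} - \frac{116}{5335371} = - \frac{109169568751}{116951332320}$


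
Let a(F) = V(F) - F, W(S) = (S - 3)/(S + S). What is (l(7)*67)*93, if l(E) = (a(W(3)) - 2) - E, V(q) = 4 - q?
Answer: -31155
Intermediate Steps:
W(S) = (-3 + S)/(2*S) (W(S) = (-3 + S)/((2*S)) = (-3 + S)*(1/(2*S)) = (-3 + S)/(2*S))
a(F) = 4 - 2*F (a(F) = (4 - F) - F = 4 - 2*F)
l(E) = 2 - E (l(E) = ((4 - (-3 + 3)/3) - 2) - E = ((4 - 0/3) - 2) - E = ((4 - 2*0) - 2) - E = ((4 + 0) - 2) - E = (4 - 2) - E = 2 - E)
(l(7)*67)*93 = ((2 - 1*7)*67)*93 = ((2 - 7)*67)*93 = -5*67*93 = -335*93 = -31155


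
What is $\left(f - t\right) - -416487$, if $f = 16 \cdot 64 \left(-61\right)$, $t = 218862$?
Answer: $135161$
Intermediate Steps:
$f = -62464$ ($f = 1024 \left(-61\right) = -62464$)
$\left(f - t\right) - -416487 = \left(-62464 - 218862\right) - -416487 = \left(-62464 - 218862\right) + 416487 = -281326 + 416487 = 135161$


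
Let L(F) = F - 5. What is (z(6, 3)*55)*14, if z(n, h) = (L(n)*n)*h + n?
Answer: 18480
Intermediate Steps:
L(F) = -5 + F
z(n, h) = n + h*n*(-5 + n) (z(n, h) = ((-5 + n)*n)*h + n = (n*(-5 + n))*h + n = h*n*(-5 + n) + n = n + h*n*(-5 + n))
(z(6, 3)*55)*14 = ((6*(1 + 3*(-5 + 6)))*55)*14 = ((6*(1 + 3*1))*55)*14 = ((6*(1 + 3))*55)*14 = ((6*4)*55)*14 = (24*55)*14 = 1320*14 = 18480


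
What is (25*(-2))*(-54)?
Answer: 2700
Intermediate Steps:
(25*(-2))*(-54) = -50*(-54) = 2700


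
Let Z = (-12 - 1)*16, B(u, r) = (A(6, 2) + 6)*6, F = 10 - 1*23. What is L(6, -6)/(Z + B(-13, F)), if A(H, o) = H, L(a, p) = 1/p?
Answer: 1/816 ≈ 0.0012255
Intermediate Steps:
F = -13 (F = 10 - 23 = -13)
B(u, r) = 72 (B(u, r) = (6 + 6)*6 = 12*6 = 72)
Z = -208 (Z = -13*16 = -208)
L(6, -6)/(Z + B(-13, F)) = 1/((-6)*(-208 + 72)) = -1/6/(-136) = -1/6*(-1/136) = 1/816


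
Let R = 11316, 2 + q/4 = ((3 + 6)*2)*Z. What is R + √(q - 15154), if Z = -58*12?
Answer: 11316 + I*√65274 ≈ 11316.0 + 255.49*I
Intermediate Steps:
Z = -696
q = -50120 (q = -8 + 4*(((3 + 6)*2)*(-696)) = -8 + 4*((9*2)*(-696)) = -8 + 4*(18*(-696)) = -8 + 4*(-12528) = -8 - 50112 = -50120)
R + √(q - 15154) = 11316 + √(-50120 - 15154) = 11316 + √(-65274) = 11316 + I*√65274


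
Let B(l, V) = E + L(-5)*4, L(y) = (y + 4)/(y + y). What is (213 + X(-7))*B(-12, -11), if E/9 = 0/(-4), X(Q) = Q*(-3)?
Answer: 468/5 ≈ 93.600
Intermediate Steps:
L(y) = (4 + y)/(2*y) (L(y) = (4 + y)/((2*y)) = (4 + y)*(1/(2*y)) = (4 + y)/(2*y))
X(Q) = -3*Q
E = 0 (E = 9*(0/(-4)) = 9*(0*(-¼)) = 9*0 = 0)
B(l, V) = ⅖ (B(l, V) = 0 + ((½)*(4 - 5)/(-5))*4 = 0 + ((½)*(-⅕)*(-1))*4 = 0 + (⅒)*4 = 0 + ⅖ = ⅖)
(213 + X(-7))*B(-12, -11) = (213 - 3*(-7))*(⅖) = (213 + 21)*(⅖) = 234*(⅖) = 468/5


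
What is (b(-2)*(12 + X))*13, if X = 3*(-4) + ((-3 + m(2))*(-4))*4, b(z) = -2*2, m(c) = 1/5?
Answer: -11648/5 ≈ -2329.6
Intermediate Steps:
m(c) = 1/5
b(z) = -4
X = 164/5 (X = 3*(-4) + ((-3 + 1/5)*(-4))*4 = -12 - 14/5*(-4)*4 = -12 + (56/5)*4 = -12 + 224/5 = 164/5 ≈ 32.800)
(b(-2)*(12 + X))*13 = -4*(12 + 164/5)*13 = -4*224/5*13 = -896/5*13 = -11648/5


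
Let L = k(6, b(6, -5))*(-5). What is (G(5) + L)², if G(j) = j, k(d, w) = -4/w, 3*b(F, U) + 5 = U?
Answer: 1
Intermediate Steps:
b(F, U) = -5/3 + U/3
L = -6 (L = -4/(-5/3 + (⅓)*(-5))*(-5) = -4/(-5/3 - 5/3)*(-5) = -4/(-10/3)*(-5) = -4*(-3/10)*(-5) = (6/5)*(-5) = -6)
(G(5) + L)² = (5 - 6)² = (-1)² = 1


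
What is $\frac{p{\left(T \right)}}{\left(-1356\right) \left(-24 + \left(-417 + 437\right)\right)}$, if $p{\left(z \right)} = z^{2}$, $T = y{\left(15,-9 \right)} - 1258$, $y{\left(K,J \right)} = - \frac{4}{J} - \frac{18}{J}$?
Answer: $\frac{70625}{243} \approx 290.64$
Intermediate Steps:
$y{\left(K,J \right)} = - \frac{22}{J}$
$T = - \frac{11300}{9}$ ($T = - \frac{22}{-9} - 1258 = \left(-22\right) \left(- \frac{1}{9}\right) - 1258 = \frac{22}{9} - 1258 = - \frac{11300}{9} \approx -1255.6$)
$\frac{p{\left(T \right)}}{\left(-1356\right) \left(-24 + \left(-417 + 437\right)\right)} = \frac{\left(- \frac{11300}{9}\right)^{2}}{\left(-1356\right) \left(-24 + \left(-417 + 437\right)\right)} = \frac{127690000}{81 \left(- 1356 \left(-24 + 20\right)\right)} = \frac{127690000}{81 \left(\left(-1356\right) \left(-4\right)\right)} = \frac{127690000}{81 \cdot 5424} = \frac{127690000}{81} \cdot \frac{1}{5424} = \frac{70625}{243}$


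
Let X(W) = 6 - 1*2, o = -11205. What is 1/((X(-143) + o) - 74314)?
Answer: -1/85515 ≈ -1.1694e-5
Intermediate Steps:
X(W) = 4 (X(W) = 6 - 2 = 4)
1/((X(-143) + o) - 74314) = 1/((4 - 11205) - 74314) = 1/(-11201 - 74314) = 1/(-85515) = -1/85515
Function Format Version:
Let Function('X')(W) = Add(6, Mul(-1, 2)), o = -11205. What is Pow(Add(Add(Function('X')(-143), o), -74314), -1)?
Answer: Rational(-1, 85515) ≈ -1.1694e-5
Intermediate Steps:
Function('X')(W) = 4 (Function('X')(W) = Add(6, -2) = 4)
Pow(Add(Add(Function('X')(-143), o), -74314), -1) = Pow(Add(Add(4, -11205), -74314), -1) = Pow(Add(-11201, -74314), -1) = Pow(-85515, -1) = Rational(-1, 85515)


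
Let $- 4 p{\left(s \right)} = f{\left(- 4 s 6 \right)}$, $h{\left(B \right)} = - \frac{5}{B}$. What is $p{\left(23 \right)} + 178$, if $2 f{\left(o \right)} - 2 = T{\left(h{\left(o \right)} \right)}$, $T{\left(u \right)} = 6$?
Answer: $177$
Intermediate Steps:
$f{\left(o \right)} = 4$ ($f{\left(o \right)} = 1 + \frac{1}{2} \cdot 6 = 1 + 3 = 4$)
$p{\left(s \right)} = -1$ ($p{\left(s \right)} = \left(- \frac{1}{4}\right) 4 = -1$)
$p{\left(23 \right)} + 178 = -1 + 178 = 177$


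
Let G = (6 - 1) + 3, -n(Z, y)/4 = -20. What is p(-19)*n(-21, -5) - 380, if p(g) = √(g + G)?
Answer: -380 + 80*I*√11 ≈ -380.0 + 265.33*I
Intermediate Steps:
n(Z, y) = 80 (n(Z, y) = -4*(-20) = 80)
G = 8 (G = 5 + 3 = 8)
p(g) = √(8 + g) (p(g) = √(g + 8) = √(8 + g))
p(-19)*n(-21, -5) - 380 = √(8 - 19)*80 - 380 = √(-11)*80 - 380 = (I*√11)*80 - 380 = 80*I*√11 - 380 = -380 + 80*I*√11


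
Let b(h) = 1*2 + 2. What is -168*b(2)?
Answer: -672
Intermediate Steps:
b(h) = 4 (b(h) = 2 + 2 = 4)
-168*b(2) = -168*4 = -672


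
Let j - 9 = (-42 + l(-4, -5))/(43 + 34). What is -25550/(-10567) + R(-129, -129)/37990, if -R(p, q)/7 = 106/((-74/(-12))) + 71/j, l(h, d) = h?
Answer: 23190858658401/9610080059870 ≈ 2.4132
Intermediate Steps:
j = 647/77 (j = 9 + (-42 - 4)/(43 + 34) = 9 - 46/77 = 647/77 ≈ 8.4026)
R(p, q) = -4296397/23939 (R(p, q) = -7*(106/((-74/(-12))) + 71/(647/77)) = -7*(106/((-74*(-1/12))) + 71*(77/647)) = -7*(106/(37/6) + 5467/647) = -7*(106*(6/37) + 5467/647) = -7*(636/37 + 5467/647) = -7*613771/23939 = -4296397/23939)
-25550/(-10567) + R(-129, -129)/37990 = -25550/(-10567) - 4296397/23939/37990 = -25550*(-1/10567) - 4296397/23939*1/37990 = 25550/10567 - 4296397/909442610 = 23190858658401/9610080059870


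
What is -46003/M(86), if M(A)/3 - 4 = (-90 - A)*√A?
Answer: 46003/1997940 + 506033*√86/499485 ≈ 9.4182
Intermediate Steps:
M(A) = 12 + 3*√A*(-90 - A) (M(A) = 12 + 3*((-90 - A)*√A) = 12 + 3*(√A*(-90 - A)) = 12 + 3*√A*(-90 - A))
-46003/M(86) = -46003/(12 - 270*√86 - 258*√86) = -46003/(12 - 528*√86)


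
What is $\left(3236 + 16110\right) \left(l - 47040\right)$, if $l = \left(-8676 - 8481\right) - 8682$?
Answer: $-1409917134$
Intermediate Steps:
$l = -25839$ ($l = -17157 - 8682 = -25839$)
$\left(3236 + 16110\right) \left(l - 47040\right) = \left(3236 + 16110\right) \left(-25839 - 47040\right) = 19346 \left(-72879\right) = -1409917134$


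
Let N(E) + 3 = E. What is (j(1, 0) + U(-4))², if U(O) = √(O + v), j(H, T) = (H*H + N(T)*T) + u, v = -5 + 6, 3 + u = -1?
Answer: (-3 + I*√3)² ≈ 6.0 - 10.392*I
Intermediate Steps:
u = -4 (u = -3 - 1 = -4)
N(E) = -3 + E
v = 1
j(H, T) = -4 + H² + T*(-3 + T) (j(H, T) = (H*H + (-3 + T)*T) - 4 = (H² + T*(-3 + T)) - 4 = -4 + H² + T*(-3 + T))
U(O) = √(1 + O) (U(O) = √(O + 1) = √(1 + O))
(j(1, 0) + U(-4))² = ((-4 + 1² + 0*(-3 + 0)) + √(1 - 4))² = ((-4 + 1 + 0*(-3)) + √(-3))² = ((-4 + 1 + 0) + I*√3)² = (-3 + I*√3)²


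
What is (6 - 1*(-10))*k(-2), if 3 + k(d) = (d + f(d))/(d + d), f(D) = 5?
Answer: -60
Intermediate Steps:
k(d) = -3 + (5 + d)/(2*d) (k(d) = -3 + (d + 5)/(d + d) = -3 + (5 + d)/((2*d)) = -3 + (5 + d)*(1/(2*d)) = -3 + (5 + d)/(2*d))
(6 - 1*(-10))*k(-2) = (6 - 1*(-10))*((5/2)*(1 - 1*(-2))/(-2)) = (6 + 10)*((5/2)*(-½)*(1 + 2)) = 16*((5/2)*(-½)*3) = 16*(-15/4) = -60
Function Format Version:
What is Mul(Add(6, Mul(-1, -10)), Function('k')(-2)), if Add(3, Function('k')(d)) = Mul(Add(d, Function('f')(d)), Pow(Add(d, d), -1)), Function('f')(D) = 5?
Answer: -60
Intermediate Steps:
Function('k')(d) = Add(-3, Mul(Rational(1, 2), Pow(d, -1), Add(5, d))) (Function('k')(d) = Add(-3, Mul(Add(d, 5), Pow(Add(d, d), -1))) = Add(-3, Mul(Add(5, d), Pow(Mul(2, d), -1))) = Add(-3, Mul(Add(5, d), Mul(Rational(1, 2), Pow(d, -1)))) = Add(-3, Mul(Rational(1, 2), Pow(d, -1), Add(5, d))))
Mul(Add(6, Mul(-1, -10)), Function('k')(-2)) = Mul(Add(6, Mul(-1, -10)), Mul(Rational(5, 2), Pow(-2, -1), Add(1, Mul(-1, -2)))) = Mul(Add(6, 10), Mul(Rational(5, 2), Rational(-1, 2), Add(1, 2))) = Mul(16, Mul(Rational(5, 2), Rational(-1, 2), 3)) = Mul(16, Rational(-15, 4)) = -60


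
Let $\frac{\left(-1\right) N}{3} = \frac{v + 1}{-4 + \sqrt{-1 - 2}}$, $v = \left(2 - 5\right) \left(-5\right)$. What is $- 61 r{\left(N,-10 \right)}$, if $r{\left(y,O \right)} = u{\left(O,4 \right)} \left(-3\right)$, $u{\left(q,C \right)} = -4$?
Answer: $-732$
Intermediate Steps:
$v = 15$ ($v = \left(-3\right) \left(-5\right) = 15$)
$N = - \frac{48}{-4 + i \sqrt{3}}$ ($N = - 3 \frac{15 + 1}{-4 + \sqrt{-1 - 2}} = - 3 \frac{16}{-4 + \sqrt{-3}} = - 3 \frac{16}{-4 + i \sqrt{3}} = - \frac{48}{-4 + i \sqrt{3}} \approx 10.105 + 4.3757 i$)
$r{\left(y,O \right)} = 12$ ($r{\left(y,O \right)} = \left(-4\right) \left(-3\right) = 12$)
$- 61 r{\left(N,-10 \right)} = \left(-61\right) 12 = -732$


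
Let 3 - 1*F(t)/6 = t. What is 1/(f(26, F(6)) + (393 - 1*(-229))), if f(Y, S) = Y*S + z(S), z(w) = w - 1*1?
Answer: 1/135 ≈ 0.0074074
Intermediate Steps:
z(w) = -1 + w (z(w) = w - 1 = -1 + w)
F(t) = 18 - 6*t
f(Y, S) = -1 + S + S*Y (f(Y, S) = Y*S + (-1 + S) = S*Y + (-1 + S) = -1 + S + S*Y)
1/(f(26, F(6)) + (393 - 1*(-229))) = 1/((-1 + (18 - 6*6) + (18 - 6*6)*26) + (393 - 1*(-229))) = 1/((-1 + (18 - 36) + (18 - 36)*26) + (393 + 229)) = 1/((-1 - 18 - 18*26) + 622) = 1/((-1 - 18 - 468) + 622) = 1/(-487 + 622) = 1/135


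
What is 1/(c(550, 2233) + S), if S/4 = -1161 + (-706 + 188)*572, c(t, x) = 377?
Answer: -1/1189451 ≈ -8.4072e-7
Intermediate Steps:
S = -1189828 (S = 4*(-1161 + (-706 + 188)*572) = 4*(-1161 - 518*572) = 4*(-1161 - 296296) = 4*(-297457) = -1189828)
1/(c(550, 2233) + S) = 1/(377 - 1189828) = 1/(-1189451) = -1/1189451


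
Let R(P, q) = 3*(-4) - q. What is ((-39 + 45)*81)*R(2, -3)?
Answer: -4374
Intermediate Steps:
R(P, q) = -12 - q
((-39 + 45)*81)*R(2, -3) = ((-39 + 45)*81)*(-12 - 1*(-3)) = (6*81)*(-12 + 3) = 486*(-9) = -4374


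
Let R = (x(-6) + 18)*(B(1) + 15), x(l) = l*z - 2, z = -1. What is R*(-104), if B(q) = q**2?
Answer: -36608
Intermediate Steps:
x(l) = -2 - l (x(l) = l*(-1) - 2 = -l - 2 = -2 - l)
R = 352 (R = ((-2 - 1*(-6)) + 18)*(1**2 + 15) = ((-2 + 6) + 18)*(1 + 15) = (4 + 18)*16 = 22*16 = 352)
R*(-104) = 352*(-104) = -36608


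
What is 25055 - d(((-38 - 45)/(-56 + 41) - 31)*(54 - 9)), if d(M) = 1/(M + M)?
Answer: 57426061/2292 ≈ 25055.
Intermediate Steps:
d(M) = 1/(2*M)
25055 - d(((-38 - 45)/(-56 + 41) - 31)*(54 - 9)) = 25055 - 1/(2*(((-38 - 45)/(-56 + 41) - 31)*(54 - 9))) = 25055 - 1/(2*((-83/(-15) - 31)*45)) = 25055 - 1/(2*((-83*(-1/15) - 31)*45)) = 25055 - 1/(2*((83/15 - 31)*45)) = 25055 - 1/(2*((-382/15*45))) = 25055 - 1/(2*(-1146)) = 25055 - (-1)/(2*1146) = 25055 - 1*(-1/2292) = 25055 + 1/2292 = 57426061/2292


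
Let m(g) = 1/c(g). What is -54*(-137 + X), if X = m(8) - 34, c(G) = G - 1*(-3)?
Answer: 101520/11 ≈ 9229.1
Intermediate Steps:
c(G) = 3 + G (c(G) = G + 3 = 3 + G)
m(g) = 1/(3 + g)
X = -373/11 (X = 1/(3 + 8) - 34 = 1/11 - 34 = -373/11 ≈ -33.909)
-54*(-137 + X) = -54*(-137 - 373/11) = -54*(-1880/11) = 101520/11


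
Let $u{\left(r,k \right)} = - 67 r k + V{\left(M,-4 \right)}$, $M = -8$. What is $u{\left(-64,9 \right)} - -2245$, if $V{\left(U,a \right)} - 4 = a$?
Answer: $40837$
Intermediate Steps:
$V{\left(U,a \right)} = 4 + a$
$u{\left(r,k \right)} = - 67 k r$ ($u{\left(r,k \right)} = - 67 r k + \left(4 - 4\right) = - 67 k r + 0 = - 67 k r$)
$u{\left(-64,9 \right)} - -2245 = \left(-67\right) 9 \left(-64\right) - -2245 = 38592 + 2245 = 40837$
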